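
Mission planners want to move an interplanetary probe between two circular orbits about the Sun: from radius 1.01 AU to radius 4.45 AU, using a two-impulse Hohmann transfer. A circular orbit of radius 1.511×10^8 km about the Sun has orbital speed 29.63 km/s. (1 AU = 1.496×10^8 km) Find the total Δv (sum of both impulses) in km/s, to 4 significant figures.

From the circular-orbit relation v² = μ/r at r = 1.511×10^8 km: μ = v²r = (29.63)² × 1.511×10^8 = 1.32656×10^11 km³/s².
In km: r₁ = 1.01 × 1.496×10^8 = 1.51096×10^8 km; r₂ = 4.45 × 1.496×10^8 = 6.6572×10^8 km.
The Hohmann ellipse has a_t = (r₁ + r₂)/2 = 4.08408×10^8 km.
At r₁ the circular-orbit speed is v₁ = √(μ/r₁) = 29.63 km/s.
On the transfer ellipse at r₁, v² = μ(2/r − 1/a) gives v_p = √[μ(2/r₁ − 1/a_t)] = 37.83 km/s.
First burn Δv₁ = |v_p − v₁| = 8.200 km/s.
At r₂, v₂ = √(μ/r₂) = 14.116 km/s.
Transfer-orbit speed at r₂: v_a = √[μ(2/r₂ − 1/a_t)] = 8.5861 km/s.
Second burn Δv₂ = |v₂ − v_a| = 5.530 km/s.
Δv = Δv₁ + Δv₂ = 8.200 + 5.530 = 13.73 km/s.

Δv = 13.73 km/s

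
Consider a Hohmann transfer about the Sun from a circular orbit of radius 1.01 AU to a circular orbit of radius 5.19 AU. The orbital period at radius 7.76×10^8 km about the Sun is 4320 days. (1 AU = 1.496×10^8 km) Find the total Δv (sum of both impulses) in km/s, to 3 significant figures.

Δv = 14.3 km/s

From Kepler's third law T² = 4π²r³/μ at r = 7.76×10^8 km, T = 4320 days = 4320 × 86400 s = 3.73248×10^8 s: μ = 4π²r³/T² = 1.32419×10^11 km³/s².
In km: r₁ = 1.01 × 1.496×10^8 = 1.51096×10^8 km; r₂ = 5.19 × 1.496×10^8 = 7.76424×10^8 km.
The Hohmann ellipse has a_t = (r₁ + r₂)/2 = 4.6376×10^8 km.
At r₁ the circular-orbit speed is v₁ = √(μ/r₁) = 29.604 km/s.
On the transfer ellipse at r₁, vis-viva gives v_p = √[μ(2/r₁ − 1/a_t)] = 38.305 km/s.
First burn Δv₁ = |v_p − v₁| = 8.701 km/s.
Circular speed at r₂: v₂ = √(μ/r₂) = 13.059 km/s.
Transfer-orbit speed at r₂: v_a = √[μ(2/r₂ − 1/a_t)] = 7.4543 km/s.
Second burn Δv₂ = |v₂ − v_a| = 5.605 km/s.
Δv = Δv₁ + Δv₂ = 8.701 + 5.605 = 14.31 km/s.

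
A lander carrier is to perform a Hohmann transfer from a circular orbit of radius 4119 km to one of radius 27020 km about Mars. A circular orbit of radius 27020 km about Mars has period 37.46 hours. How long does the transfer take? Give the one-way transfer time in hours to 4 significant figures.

t = 8.193 hours

From Kepler's third law T² = 4π²r³/μ at r = 27020 km, T = 37.46 hours = 37.46 × 3600 s = 1.34856×10^5 s: μ = 4π²r³/T² = 42822.8 km³/s².
Semi-major axis of the transfer orbit: a_t = (4119 + 27020)/2 = 15569.5 km.
By Kepler's third law the transfer-orbit period is T = 2π√(a_t³/μ), so t = T/2 = 29493.4 s.
Converting: 29493.4 s ÷ 3600 s/hour = 8.193 hours.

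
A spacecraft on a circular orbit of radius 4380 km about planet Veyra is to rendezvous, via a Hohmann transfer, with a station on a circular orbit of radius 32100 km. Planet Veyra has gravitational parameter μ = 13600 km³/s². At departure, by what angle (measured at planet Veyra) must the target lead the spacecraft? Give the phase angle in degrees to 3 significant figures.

φ = 103°

Semi-major axis of the transfer orbit: a_t = (4380 + 32100)/2 = 18240 km.
The half-period of the transfer ellipse is t = π√(a_t³/μ) = 66362 s.
The target's mean motion on its circular orbit is ω₂ = √(μ/r₂³) = 2.0277×10^-5 rad/s.
Angle swept by the target during transfer: ω₂·t = 1.3456 rad = 77.10°.
Arrival is 180° from departure on the ellipse, so φ = 180° − 77.10° = 103°.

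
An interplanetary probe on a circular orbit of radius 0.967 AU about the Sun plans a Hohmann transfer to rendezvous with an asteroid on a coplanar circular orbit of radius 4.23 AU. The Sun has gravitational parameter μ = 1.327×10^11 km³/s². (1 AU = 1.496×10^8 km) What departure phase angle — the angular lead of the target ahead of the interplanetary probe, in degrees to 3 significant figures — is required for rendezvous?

In km: r₁ = 0.967 × 1.496×10^8 = 1.446632×10^8 km; r₂ = 4.23 × 1.496×10^8 = 6.32808×10^8 km.
Transfer-ellipse semi-major axis a_t = (r₁ + r₂)/2 = (1.446632×10^8 + 6.32808×10^8)/2 = 3.887356×10^8 km.
Transfer time t = π√(a_t³/μ) = 6.6099×10^7 s.
Target angular speed ω₂ = √(μ/r₂³) = 2.2884×10^-8 rad/s.
Angle swept by the target during transfer: ω₂·t = 1.5126 rad = 86.67°.
Arrival is 180° from departure on the ellipse, so φ = 180° − 86.67° = 93.3°.

φ = 93.3°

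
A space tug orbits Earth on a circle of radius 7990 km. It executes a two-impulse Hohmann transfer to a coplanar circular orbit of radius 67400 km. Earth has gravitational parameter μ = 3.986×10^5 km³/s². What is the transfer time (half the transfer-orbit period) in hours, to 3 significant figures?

t = 10.1 hours

Transfer-ellipse semi-major axis a_t = (r₁ + r₂)/2 = (7990 + 67400)/2 = 37695 km.
Half the transfer-orbit period gives t = π√(a_t³/μ) = 36420 s.
Converting: 36420 s ÷ 3600 s/hour = 10.1 hours.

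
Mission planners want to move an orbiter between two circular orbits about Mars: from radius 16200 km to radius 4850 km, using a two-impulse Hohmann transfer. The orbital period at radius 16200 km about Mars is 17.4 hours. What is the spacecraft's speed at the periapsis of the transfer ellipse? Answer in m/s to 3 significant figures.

v = 3680 m/s

From Kepler's third law T² = 4π²r³/μ at r = 16200 km, T = 17.4 hours = 17.4 × 3600 s = 62640 s: μ = 4π²r³/T² = 42776.1 km³/s².
Transfer-ellipse semi-major axis a_t = (r₁ + r₂)/2 = (16200 + 4850)/2 = 10525 km.
At periapsis, r = 4850 km.
Applying v² = μ(2/r − 1/a_t): v = 3.684 km/s.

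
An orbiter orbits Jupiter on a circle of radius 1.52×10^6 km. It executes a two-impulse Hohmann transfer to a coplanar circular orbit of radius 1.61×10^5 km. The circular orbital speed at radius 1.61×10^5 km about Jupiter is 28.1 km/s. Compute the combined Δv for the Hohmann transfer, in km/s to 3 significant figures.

From the circular-orbit relation v² = μ/r at r = 1.61×10^5 km: μ = v²r = (28.1)² × 1.61×10^5 = 1.27127×10^8 km³/s².
Transfer-ellipse semi-major axis a_t = (r₁ + r₂)/2 = (1.520×10^6 + 1.610×10^5)/2 = 8.405×10^5 km.
At r₁ the circular-orbit speed is v₁ = √(μ/r₁) = 9.1453 km/s.
On the transfer ellipse at r₁, v² = μ(2/r − 1/a) gives v_a = √[μ(2/r₁ − 1/a_t)] = 4.0026 km/s.
First burn Δv₁ = |v_a − v₁| = 5.143 km/s.
At r₂, v₂ = √(μ/r₂) = 28.100 km/s.
Transfer-orbit speed at r₂: v_p = √[μ(2/r₂ − 1/a_t)] = 37.788 km/s.
Second burn Δv₂ = |v₂ − v_p| = 9.688 km/s.
Δv = Δv₁ + Δv₂ = 5.143 + 9.688 = 14.83 km/s.

Δv = 14.8 km/s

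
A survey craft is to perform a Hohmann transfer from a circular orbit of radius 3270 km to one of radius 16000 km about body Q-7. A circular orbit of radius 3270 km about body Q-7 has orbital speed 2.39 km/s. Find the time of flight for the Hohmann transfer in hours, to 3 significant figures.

t = 6.04 hours

From the circular-orbit relation v² = μ/r at r = 3270 km: μ = v²r = (2.39)² × 3270 = 18678.6 km³/s².
Transfer-ellipse semi-major axis a_t = (r₁ + r₂)/2 = (3270 + 16000)/2 = 9635 km.
By Kepler's third law the transfer-orbit period is T = 2π√(a_t³/μ), so t = T/2 = 21740 s.
Converting: 21740 s ÷ 3600 s/hour = 6.04 hours.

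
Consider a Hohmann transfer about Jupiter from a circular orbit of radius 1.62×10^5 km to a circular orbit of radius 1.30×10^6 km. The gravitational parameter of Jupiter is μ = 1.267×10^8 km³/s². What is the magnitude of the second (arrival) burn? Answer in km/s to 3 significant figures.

Semi-major axis of the transfer orbit: a_t = (1.620×10^5 + 1.300×10^6)/2 = 7.310×10^5 km.
Circular speed at r = 1.300×10^6 km: v_c = √(μ/r) = 9.872 km/s.
Vis-viva on the transfer ellipse at r = 1.300×10^6 km gives v_t = √[μ(2/r − 1/a_t)] = 4.647 km/s.
Δv₂ = |v_t − v_c| = |4.647 − 9.872| = 5.225 km/s.

Δv₂ = 5.22 km/s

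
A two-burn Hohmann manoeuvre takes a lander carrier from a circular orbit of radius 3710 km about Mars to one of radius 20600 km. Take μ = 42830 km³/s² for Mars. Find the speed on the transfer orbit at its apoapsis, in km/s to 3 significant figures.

v = 0.797 km/s

The Hohmann ellipse has a_t = (r₁ + r₂)/2 = 12155 km.
The apoapsis of the transfer ellipse is at r = 20600 km.
Applying v² = μ(2/r − 1/a_t): v = 0.7966 km/s.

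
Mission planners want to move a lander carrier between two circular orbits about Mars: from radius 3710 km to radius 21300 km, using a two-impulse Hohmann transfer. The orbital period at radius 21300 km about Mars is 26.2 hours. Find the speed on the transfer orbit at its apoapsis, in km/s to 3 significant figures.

From Kepler's third law T² = 4π²r³/μ at r = 21300 km, T = 26.2 hours = 26.2 × 3600 s = 94320 s: μ = 4π²r³/T² = 42883.6 km³/s².
Transfer-ellipse semi-major axis a_t = (r₁ + r₂)/2 = (3710 + 21300)/2 = 12505 km.
The apoapsis of the transfer ellipse is at r = 21300 km.
Applying v² = μ(2/r − 1/a_t): v = 0.7729 km/s.

v = 0.773 km/s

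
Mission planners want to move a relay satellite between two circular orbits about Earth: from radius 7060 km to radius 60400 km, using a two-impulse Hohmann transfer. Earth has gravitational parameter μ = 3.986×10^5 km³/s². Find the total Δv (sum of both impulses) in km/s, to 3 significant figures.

The Hohmann ellipse has a_t = (r₁ + r₂)/2 = 33730 km.
Circular speed at r₁: v₁ = √(μ/r₁) = √(3.986×10^5/7060) = 7.5139 km/s.
Transfer-orbit speed at r₁ (vis-viva equation): v_p = √[μ(2/r₁ − 1/a_t)] = 10.055 km/s.
First burn Δv₁ = |v_p − v₁| = 2.541 km/s.
At r₂, v₂ = √(μ/r₂) = 2.569 km/s.
Transfer-orbit speed at r₂: v_a = √[μ(2/r₂ − 1/a_t)] = 1.175 km/s.
Second burn Δv₂ = |v₂ − v_a| = 1.394 km/s.
Total Δv = Δv₁ + Δv₂ = 3.935 km/s.

Δv = 3.93 km/s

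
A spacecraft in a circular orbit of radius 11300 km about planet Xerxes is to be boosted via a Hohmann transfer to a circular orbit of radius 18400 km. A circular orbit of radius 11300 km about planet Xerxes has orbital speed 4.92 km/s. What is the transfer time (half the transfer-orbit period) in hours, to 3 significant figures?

t = 3.02 hours

From the circular-orbit relation v² = μ/r at r = 11300 km: μ = v²r = (4.92)² × 11300 = 2.73532×10^5 km³/s².
Semi-major axis of the transfer orbit: a_t = (11300 + 18400)/2 = 14850 km.
Half the transfer-orbit period gives t = π√(a_t³/μ) = 10870 s.
Converting: 10870 s ÷ 3600 s/hour = 3.02 hours.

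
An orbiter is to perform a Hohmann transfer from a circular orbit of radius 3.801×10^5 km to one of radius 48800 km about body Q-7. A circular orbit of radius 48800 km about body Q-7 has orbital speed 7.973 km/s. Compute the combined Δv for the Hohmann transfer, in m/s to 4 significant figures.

From the circular-orbit relation v² = μ/r at r = 48800 km: μ = v²r = (7.973)² × 48800 = 3.10215×10^6 km³/s².
Transfer-ellipse semi-major axis a_t = (r₁ + r₂)/2 = (3.801×10^5 + 48800)/2 = 2.1445×10^5 km.
Circular speed at r₁: v₁ = √(μ/r₁) = √(3.10215×10^6/3.801×10^5) = 2.857 km/s.
Transfer-orbit speed at r₁ (v² = μ(2/r − 1/a)): v_a = √[μ(2/r₁ − 1/a_t)] = 1.363 km/s.
First burn Δv₁ = |v_a − v₁| = 1.494 km/s.
Circular speed at r₂: v₂ = √(μ/r₂) = 7.9730 km/s.
Transfer-orbit speed at r₂: v_p = √[μ(2/r₂ − 1/a_t)] = 10.615 km/s.
Second burn Δv₂ = |v₂ − v_p| = 2.642 km/s.
Δv = Δv₁ + Δv₂ = 1.494 + 2.642 = 4.136 km/s.

Δv = 4136 m/s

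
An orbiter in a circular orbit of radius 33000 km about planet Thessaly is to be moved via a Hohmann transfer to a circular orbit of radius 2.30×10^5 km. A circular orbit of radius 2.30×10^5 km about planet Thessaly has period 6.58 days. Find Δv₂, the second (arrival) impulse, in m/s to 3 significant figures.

From Kepler's third law T² = 4π²r³/μ at r = 2.30×10^5 km, T = 6.58 days = 6.58 × 86400 s = 5.68512×10^5 s: μ = 4π²r³/T² = 1.48615×10^6 km³/s².
The Hohmann ellipse has a_t = (r₁ + r₂)/2 = 1.315×10^5 km.
Circular speed at r = 2.300×10^5 km: v_c = √(μ/r) = 2.542 km/s.
Transfer-orbit speed at the same r (vis-viva, a = a_t): v_t = √[μ(2/r − 1/a_t)] = 1.273 km/s.
Δv₂ = |v_t − v_c| = |1.273 − 2.542| = 1.269 km/s.

Δv₂ = 1270 m/s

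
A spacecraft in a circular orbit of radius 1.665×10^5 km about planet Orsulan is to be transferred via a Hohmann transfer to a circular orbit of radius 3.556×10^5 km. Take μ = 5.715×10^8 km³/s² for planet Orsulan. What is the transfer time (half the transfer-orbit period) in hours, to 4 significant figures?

Transfer-ellipse semi-major axis a_t = (r₁ + r₂)/2 = (1.665×10^5 + 3.556×10^5)/2 = 2.6105×10^5 km.
By Kepler's third law the transfer-orbit period is T = 2π√(a_t³/μ), so t = T/2 = 17530 s.
Converting: 17530 s ÷ 3600 s/hour = 4.869 hours.

t = 4.869 hours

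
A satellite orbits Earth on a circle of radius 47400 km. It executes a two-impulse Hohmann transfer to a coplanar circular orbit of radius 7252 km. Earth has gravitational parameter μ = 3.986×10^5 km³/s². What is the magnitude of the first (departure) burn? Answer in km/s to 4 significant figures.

Δv₁ = 1.406 km/s

Transfer-ellipse semi-major axis a_t = (r₁ + r₂)/2 = (47400 + 7252)/2 = 27326 km.
Circular speed at r = 47400 km: v_c = √(μ/r) = 2.900 km/s.
Vis-viva on the transfer ellipse at r = 47400 km gives v_t = √[μ(2/r − 1/a_t)] = 1.494 km/s.
Δv₁ = |v_t − v_c| = |1.494 − 2.900| = 1.406 km/s.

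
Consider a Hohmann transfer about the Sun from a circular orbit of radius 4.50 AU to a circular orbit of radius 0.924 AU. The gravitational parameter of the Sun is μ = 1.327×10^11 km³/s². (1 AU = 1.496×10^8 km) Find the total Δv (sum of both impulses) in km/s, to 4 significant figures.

In km: r₁ = 4.50 × 1.496×10^8 = 6.732×10^8 km; r₂ = 0.924 × 1.496×10^8 = 1.382304×10^8 km.
Transfer-ellipse semi-major axis a_t = (r₁ + r₂)/2 = (6.732×10^8 + 1.382304×10^8)/2 = 4.057152×10^8 km.
At r₁ the circular-orbit speed is v₁ = √(μ/r₁) = 14.04 km/s.
On the transfer ellipse at r₁, vis-viva equation gives v_a = √[μ(2/r₁ − 1/a_t)] = 8.195 km/s.
First burn Δv₁ = |v_a − v₁| = 5.845 km/s.
At r₂, v₂ = √(μ/r₂) = 30.984 km/s.
Transfer-orbit speed at r₂: v_p = √[μ(2/r₂ − 1/a_t)] = 39.911 km/s.
Second burn Δv₂ = |v₂ − v_p| = 8.927 km/s.
Δv = Δv₁ + Δv₂ = 5.845 + 8.927 = 14.77 km/s.

Δv = 14.77 km/s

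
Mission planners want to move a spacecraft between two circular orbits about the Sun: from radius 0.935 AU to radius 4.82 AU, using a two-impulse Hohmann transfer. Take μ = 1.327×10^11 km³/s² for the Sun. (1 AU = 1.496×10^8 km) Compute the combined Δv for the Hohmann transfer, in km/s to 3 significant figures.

Δv = 14.9 km/s

In km: r₁ = 0.935 × 1.496×10^8 = 1.39876×10^8 km; r₂ = 4.82 × 1.496×10^8 = 7.21072×10^8 km.
The Hohmann ellipse has a_t = (r₁ + r₂)/2 = 4.30474×10^8 km.
Circular speed at r₁: v₁ = √(μ/r₁) = √(1.327×10^11/1.39876×10^8) = 30.801 km/s.
Transfer-orbit speed at r₁ (vis-viva): v_p = √[μ(2/r₁ − 1/a_t)] = 39.864 km/s.
First burn Δv₁ = |v_p − v₁| = 9.063 km/s.
At r₂, v₂ = √(μ/r₂) = 13.566 km/s.
Transfer-orbit speed at r₂: v_a = √[μ(2/r₂ − 1/a_t)] = 7.7329 km/s.
Second burn Δv₂ = |v₂ − v_a| = 5.833 km/s.
Total Δv = Δv₁ + Δv₂ = 14.90 km/s.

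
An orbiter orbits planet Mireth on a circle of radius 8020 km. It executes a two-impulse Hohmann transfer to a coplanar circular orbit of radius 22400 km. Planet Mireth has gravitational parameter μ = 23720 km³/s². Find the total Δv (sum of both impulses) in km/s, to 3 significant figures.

Transfer-ellipse semi-major axis a_t = (r₁ + r₂)/2 = (8020 + 22400)/2 = 15210 km.
At r₁ the circular-orbit speed is v₁ = √(μ/r₁) = 1.71977 km/s.
On the transfer ellipse at r₁, vis-viva equation gives v_p = √[μ(2/r₁ − 1/a_t)] = 2.08703 km/s.
First burn Δv₁ = |v_p − v₁| = 0.3673 km/s.
At r₂, v₂ = √(μ/r₂) = 1.029 km/s.
Transfer-orbit speed at r₂: v_a = √[μ(2/r₂ − 1/a_t)] = 0.7472 km/s.
Second burn Δv₂ = |v₂ − v_a| = 0.2818 km/s.
Total Δv = Δv₁ + Δv₂ = 0.6491 km/s.

Δv = 0.649 km/s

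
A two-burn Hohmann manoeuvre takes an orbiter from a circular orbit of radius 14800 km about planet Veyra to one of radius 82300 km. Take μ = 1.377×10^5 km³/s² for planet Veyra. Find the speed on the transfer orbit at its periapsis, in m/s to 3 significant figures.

v = 3970 m/s

Transfer-ellipse semi-major axis a_t = (r₁ + r₂)/2 = (14800 + 82300)/2 = 48550 km.
The periapsis of the transfer ellipse is at r = 14800 km.
Vis-viva: v = √[μ(2/r − 1/a_t)] = √[1.377×10^5 × (2/14800 − 1/48550)] = 3.971 km/s.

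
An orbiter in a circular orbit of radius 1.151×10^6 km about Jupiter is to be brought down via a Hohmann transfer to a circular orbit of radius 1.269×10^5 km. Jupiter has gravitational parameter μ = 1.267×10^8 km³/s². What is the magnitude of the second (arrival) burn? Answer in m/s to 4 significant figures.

Semi-major axis of the transfer orbit: a_t = (1.151×10^6 + 1.269×10^5)/2 = 6.3895×10^5 km.
Circular speed at r = 1.269×10^5 km: v_c = √(μ/r) = 31.60 km/s.
Transfer-orbit speed at the same r (vis-viva, a = a_t): v_t = √[μ(2/r − 1/a_t)] = 42.41 km/s.
Δv₂ = |v_t − v_c| = |42.41 − 31.60| = 10.81 km/s.

Δv₂ = 10810 m/s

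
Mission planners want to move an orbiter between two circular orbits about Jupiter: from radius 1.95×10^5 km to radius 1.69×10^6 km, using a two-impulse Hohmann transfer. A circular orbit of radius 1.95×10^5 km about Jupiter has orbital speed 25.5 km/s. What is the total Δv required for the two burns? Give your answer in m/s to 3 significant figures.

Δv = 13400 m/s

From the circular-orbit relation v² = μ/r at r = 1.95×10^5 km: μ = v²r = (25.5)² × 1.95×10^5 = 1.26799×10^8 km³/s².
Transfer-ellipse semi-major axis a_t = (r₁ + r₂)/2 = (1.950×10^5 + 1.690×10^6)/2 = 9.425×10^5 km.
At r₁ the circular-orbit speed is v₁ = √(μ/r₁) = 25.500 km/s.
Transfer-orbit speed at r₁ (vis-viva): v_p = √[μ(2/r₁ − 1/a_t)] = 34.146 km/s.
First burn Δv₁ = |v_p − v₁| = 8.646 km/s.
Circular speed at r₂: v₂ = √(μ/r₂) = 8.662 km/s.
Transfer-orbit speed at r₂: v_a = √[μ(2/r₂ − 1/a_t)] = 3.940 km/s.
Second burn Δv₂ = |v₂ − v_a| = 4.722 km/s.
Δv = Δv₁ + Δv₂ = 8.646 + 4.722 = 13.37 km/s.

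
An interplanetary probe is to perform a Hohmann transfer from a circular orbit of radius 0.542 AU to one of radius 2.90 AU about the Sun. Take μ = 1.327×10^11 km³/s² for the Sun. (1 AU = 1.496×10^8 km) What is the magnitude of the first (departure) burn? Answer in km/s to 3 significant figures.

Δv₁ = 12.1 km/s

In km: r₁ = 0.542 × 1.496×10^8 = 8.10832×10^7 km; r₂ = 2.90 × 1.496×10^8 = 4.3384×10^8 km.
Transfer-ellipse semi-major axis a_t = (r₁ + r₂)/2 = (8.10832×10^7 + 4.3384×10^8)/2 = 2.574616×10^8 km.
Circular speed at r = 8.10832×10^7 km: v_c = √(μ/r) = 40.45 km/s.
Transfer-orbit speed at the same r (vis-viva, a = a_t): v_t = √[μ(2/r − 1/a_t)] = 52.51 km/s.
Δv₁ = |v_t − v_c| = |52.51 − 40.45| = 12.06 km/s.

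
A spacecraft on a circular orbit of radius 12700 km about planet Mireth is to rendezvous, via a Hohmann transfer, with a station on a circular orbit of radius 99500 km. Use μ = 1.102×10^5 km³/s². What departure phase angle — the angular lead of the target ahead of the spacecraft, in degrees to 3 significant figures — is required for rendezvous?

Semi-major axis of the transfer orbit: a_t = (12700 + 99500)/2 = 56100 km.
Transfer time t = π√(a_t³/μ) = 1.257×10^5 s.
The target's mean motion on its circular orbit is ω₂ = √(μ/r₂³) = 1.058×10^-5 rad/s.
Angle swept by the target during transfer: ω₂·t = 1.330 rad = 76.20°.
The spacecraft traverses 180° on the transfer ellipse, so the target must lead by 180° − 76.20° = 104°.

φ = 104°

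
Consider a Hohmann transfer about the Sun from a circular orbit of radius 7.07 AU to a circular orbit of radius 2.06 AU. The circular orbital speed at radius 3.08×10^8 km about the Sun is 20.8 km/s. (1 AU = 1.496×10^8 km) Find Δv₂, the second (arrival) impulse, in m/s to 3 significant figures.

From the circular-orbit relation v² = μ/r at r = 3.08×10^8 km: μ = v²r = (20.8)² × 3.08×10^8 = 1.33253×10^11 km³/s².
In km: r₁ = 7.07 × 1.496×10^8 = 1.057672×10^9 km; r₂ = 2.06 × 1.496×10^8 = 3.08176×10^8 km.
Transfer-ellipse semi-major axis a_t = (r₁ + r₂)/2 = (1.057672×10^9 + 3.08176×10^8)/2 = 6.82924×10^8 km.
On the circular orbit at r = 3.08176×10^8 km, v_c = √(μ/r) = 20.794 km/s.
Transfer-orbit speed at the same r (vis-viva, a = a_t): v_t = √[μ(2/r − 1/a_t)] = 25.878 km/s.
Δv₂ = |v_t − v_c| = |25.878 − 20.794| = 5.084 km/s.

Δv₂ = 5080 m/s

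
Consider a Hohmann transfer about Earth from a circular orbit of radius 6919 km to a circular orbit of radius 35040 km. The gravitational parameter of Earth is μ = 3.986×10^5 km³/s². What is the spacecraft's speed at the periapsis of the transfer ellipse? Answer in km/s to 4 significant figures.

The Hohmann ellipse has a_t = (r₁ + r₂)/2 = 20979.5 km.
The periapsis of the transfer ellipse is at r = 6919 km.
From the vis-viva equation, v = √[μ(2/r − 1/a_t)] = 9.809 km/s.

v = 9.809 km/s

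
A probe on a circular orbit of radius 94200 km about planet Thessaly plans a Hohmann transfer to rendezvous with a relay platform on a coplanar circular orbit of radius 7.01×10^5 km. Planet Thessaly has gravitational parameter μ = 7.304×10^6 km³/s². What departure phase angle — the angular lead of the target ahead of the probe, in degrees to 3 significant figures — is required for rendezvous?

The Hohmann ellipse has a_t = (r₁ + r₂)/2 = 3.976×10^5 km.
Transfer time t = π√(a_t³/μ) = 2.914×10^5 s.
The target's mean motion on its circular orbit is ω₂ = √(μ/r₂³) = 4.605×10^-6 rad/s.
Angle swept by the target during transfer: ω₂·t = 1.342 rad = 76.89°.
Arrival is 180° from departure on the ellipse, so φ = 180° − 76.89° = 103°.

φ = 103°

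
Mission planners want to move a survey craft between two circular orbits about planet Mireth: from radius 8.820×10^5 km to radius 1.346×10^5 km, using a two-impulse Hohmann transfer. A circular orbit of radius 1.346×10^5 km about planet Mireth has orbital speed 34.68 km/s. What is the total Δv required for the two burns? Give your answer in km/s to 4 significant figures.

Δv = 17.58 km/s

From the circular-orbit relation v² = μ/r at r = 1.346×10^5 km: μ = v²r = (34.68)² × 1.346×10^5 = 1.61884×10^8 km³/s².
Semi-major axis of the transfer orbit: a_t = (8.820×10^5 + 1.346×10^5)/2 = 5.083×10^5 km.
At r₁ the circular-orbit speed is v₁ = √(μ/r₁) = 13.548 km/s.
Transfer-orbit speed at r₁ (vis-viva equation): v_a = √[μ(2/r₁ − 1/a_t)] = 6.9716 km/s.
First burn Δv₁ = |v_a − v₁| = 6.576 km/s.
Circular speed at r₂: v₂ = √(μ/r₂) = 34.68 km/s.
Transfer-orbit speed at r₂: v_p = √[μ(2/r₂ − 1/a_t)] = 45.68 km/s.
Second burn Δv₂ = |v₂ − v_p| = 11.00 km/s.
Δv = Δv₁ + Δv₂ = 6.576 + 11.00 = 17.58 km/s.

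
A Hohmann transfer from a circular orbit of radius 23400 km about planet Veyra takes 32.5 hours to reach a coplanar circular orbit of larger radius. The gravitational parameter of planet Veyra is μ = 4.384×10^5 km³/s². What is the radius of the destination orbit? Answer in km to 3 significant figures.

Transfer time t = 32.5 hours = 1.170×10^5 s, and t = π√(a_t³/μ).
So a_t = (μ t²/π²)^(1/3) = (4.384×10^5 × (1.170×10^5)² / π²)^(1/3) = 84719 km.
Since a_t = (r₁ + r₂)/2, r₂ = 2a_t − r₁ = 2×84719 − 23400 = 1.46038×10^5 km.

r₂ = 1.46×10^5 km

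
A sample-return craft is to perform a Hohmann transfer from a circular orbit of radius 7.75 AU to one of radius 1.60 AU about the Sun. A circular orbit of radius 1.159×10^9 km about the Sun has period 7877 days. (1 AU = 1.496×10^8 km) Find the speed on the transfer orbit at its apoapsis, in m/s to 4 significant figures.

From Kepler's third law T² = 4π²r³/μ at r = 1.159×10^9 km, T = 7877 days = 7877 × 86400 s = 6.805728×10^8 s: μ = 4π²r³/T² = 1.32697×10^11 km³/s².
In km: r₁ = 7.75 × 1.496×10^8 = 1.1594×10^9 km; r₂ = 1.60 × 1.496×10^8 = 2.3936×10^8 km.
Transfer-ellipse semi-major axis a_t = (r₁ + r₂)/2 = (1.1594×10^9 + 2.3936×10^8)/2 = 6.9938×10^8 km.
The apoapsis of the transfer ellipse is at r = 1.1594×10^9 km.
From the vis-viva equation, v = √[μ(2/r − 1/a_t)] = 6.259 km/s.

v = 6259 m/s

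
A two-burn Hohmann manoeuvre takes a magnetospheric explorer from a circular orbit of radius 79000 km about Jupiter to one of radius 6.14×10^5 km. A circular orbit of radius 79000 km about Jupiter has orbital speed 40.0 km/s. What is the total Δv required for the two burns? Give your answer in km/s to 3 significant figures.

From the circular-orbit relation v² = μ/r at r = 79000 km: μ = v²r = (40.0)² × 79000 = 1.26400×10^8 km³/s².
Semi-major axis of the transfer orbit: a_t = (79000 + 6.140×10^5)/2 = 3.465×10^5 km.
At r₁ the circular-orbit speed is v₁ = √(μ/r₁) = 40.000 km/s.
Transfer-orbit speed at r₁ (v² = μ(2/r − 1/a)): v_p = √[μ(2/r₁ − 1/a_t)] = 53.247 km/s.
First burn Δv₁ = |v_p − v₁| = 13.247 km/s.
At r₂, v₂ = √(μ/r₂) = 14.348 km/s.
Transfer-orbit speed at r₂: v_a = √[μ(2/r₂ − 1/a_t)] = 6.8510 km/s.
Second burn Δv₂ = |v₂ − v_a| = 7.4970 km/s.
Δv = Δv₁ + Δv₂ = 13.247 + 7.4970 = 20.74 km/s.

Δv = 20.7 km/s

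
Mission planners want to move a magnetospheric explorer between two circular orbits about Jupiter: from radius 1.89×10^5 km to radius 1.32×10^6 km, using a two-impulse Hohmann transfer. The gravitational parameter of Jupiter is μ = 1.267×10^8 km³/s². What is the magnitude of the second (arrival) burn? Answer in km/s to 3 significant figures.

The Hohmann ellipse has a_t = (r₁ + r₂)/2 = 7.545×10^5 km.
On the circular orbit at r = 1.320×10^6 km, v_c = √(μ/r) = 9.797 km/s.
Transfer-orbit speed at the same r (vis-viva, a = a_t): v_t = √[μ(2/r − 1/a_t)] = 4.903 km/s.
Δv₂ = |v_t − v_c| = |4.903 − 9.797| = 4.894 km/s.

Δv₂ = 4.89 km/s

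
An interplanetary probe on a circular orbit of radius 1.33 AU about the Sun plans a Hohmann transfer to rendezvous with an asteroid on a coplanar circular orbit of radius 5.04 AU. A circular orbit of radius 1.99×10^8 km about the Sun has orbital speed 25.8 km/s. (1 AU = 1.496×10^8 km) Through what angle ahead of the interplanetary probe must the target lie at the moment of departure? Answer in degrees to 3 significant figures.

φ = 89.6°

From the circular-orbit relation v² = μ/r at r = 1.99×10^8 km: μ = v²r = (25.8)² × 1.99×10^8 = 1.32462×10^11 km³/s².
In km: r₁ = 1.33 × 1.496×10^8 = 1.98968×10^8 km; r₂ = 5.04 × 1.496×10^8 = 7.53984×10^8 km.
Transfer-ellipse semi-major axis a_t = (r₁ + r₂)/2 = (1.98968×10^8 + 7.53984×10^8)/2 = 4.76476×10^8 km.
Transfer time t = π√(a_t³/μ) = 8.977702×10^7 s.
Target angular speed ω₂ = √(μ/r₂³) = 1.757936×10^-8 rad/s.
Angle swept by the target during transfer: ω₂·t = 1.57822 rad = 90.43°.
Arrival is 180° from departure on the ellipse, so φ = 180° − 90.43° = 89.6°.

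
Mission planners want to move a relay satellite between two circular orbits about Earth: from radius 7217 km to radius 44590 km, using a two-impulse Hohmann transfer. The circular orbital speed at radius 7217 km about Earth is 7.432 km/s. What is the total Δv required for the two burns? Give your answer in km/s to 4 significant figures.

Δv = 3.731 km/s

From the circular-orbit relation v² = μ/r at r = 7217 km: μ = v²r = (7.432)² × 7217 = 3.98628×10^5 km³/s².
The Hohmann ellipse has a_t = (r₁ + r₂)/2 = 25903.5 km.
Circular speed at r₁: v₁ = √(μ/r₁) = √(3.98628×10^5/7217) = 7.432 km/s.
Transfer-orbit speed at r₁ (vis-viva equation): v_p = √[μ(2/r₁ − 1/a_t)] = 9.751 km/s.
First burn Δv₁ = |v_p − v₁| = 2.319 km/s.
Circular speed at r₂: v₂ = √(μ/r₂) = 2.990 km/s.
Transfer-orbit speed at r₂: v_a = √[μ(2/r₂ − 1/a_t)] = 1.578 km/s.
Second burn Δv₂ = |v₂ − v_a| = 1.412 km/s.
Δv = Δv₁ + Δv₂ = 2.319 + 1.412 = 3.731 km/s.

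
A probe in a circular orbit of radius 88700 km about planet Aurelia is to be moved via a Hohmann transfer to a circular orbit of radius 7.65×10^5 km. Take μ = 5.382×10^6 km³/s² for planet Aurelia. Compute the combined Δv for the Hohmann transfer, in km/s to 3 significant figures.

Δv = 4.08 km/s

Transfer-ellipse semi-major axis a_t = (r₁ + r₂)/2 = (88700 + 7.650×10^5)/2 = 4.2685×10^5 km.
Circular speed at r₁: v₁ = √(μ/r₁) = √(5.382×10^6/88700) = 7.78951 km/s.
Transfer-orbit speed at r₁ (vis-viva equation): v_p = √[μ(2/r₁ − 1/a_t)] = 10.4281 km/s.
First burn Δv₁ = |v_p − v₁| = 2.639 km/s.
Circular speed at r₂: v₂ = √(μ/r₂) = 2.652 km/s.
Transfer-orbit speed at r₂: v_a = √[μ(2/r₂ − 1/a_t)] = 1.209 km/s.
Second burn Δv₂ = |v₂ − v_a| = 1.443 km/s.
Δv = Δv₁ + Δv₂ = 2.639 + 1.443 = 4.082 km/s.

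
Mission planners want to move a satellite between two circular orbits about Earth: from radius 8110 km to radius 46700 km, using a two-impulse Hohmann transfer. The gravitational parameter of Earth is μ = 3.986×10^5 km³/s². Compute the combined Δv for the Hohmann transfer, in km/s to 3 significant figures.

Transfer-ellipse semi-major axis a_t = (r₁ + r₂)/2 = (8110 + 46700)/2 = 27405 km.
At r₁ the circular-orbit speed is v₁ = √(μ/r₁) = 7.011 km/s.
Transfer-orbit speed at r₁ (vis-viva): v_p = √[μ(2/r₁ − 1/a_t)] = 9.152 km/s.
First burn Δv₁ = |v_p − v₁| = 2.141 km/s.
At r₂, v₂ = √(μ/r₂) = 2.9215 km/s.
Transfer-orbit speed at r₂: v_a = √[μ(2/r₂ − 1/a_t)] = 1.5893 km/s.
Second burn Δv₂ = |v₂ − v_a| = 1.332 km/s.
Δv = Δv₁ + Δv₂ = 2.141 + 1.332 = 3.473 km/s.

Δv = 3.47 km/s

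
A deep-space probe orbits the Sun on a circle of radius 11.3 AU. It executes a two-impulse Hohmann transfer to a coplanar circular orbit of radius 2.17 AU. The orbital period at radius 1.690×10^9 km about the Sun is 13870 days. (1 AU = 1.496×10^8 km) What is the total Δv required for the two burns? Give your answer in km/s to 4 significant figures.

From Kepler's third law T² = 4π²r³/μ at r = 1.690×10^9 km, T = 13870 days = 13870 × 86400 s = 1.198368×10^9 s: μ = 4π²r³/T² = 1.32690×10^11 km³/s².
In km: r₁ = 11.3 × 1.496×10^8 = 1.69048×10^9 km; r₂ = 2.17 × 1.496×10^8 = 3.24632×10^8 km.
Semi-major axis of the transfer orbit: a_t = (1.69048×10^9 + 3.24632×10^8)/2 = 1.007556×10^9 km.
At r₁ the circular-orbit speed is v₁ = √(μ/r₁) = 8.860 km/s.
On the transfer ellipse at r₁, vis-viva gives v_a = √[μ(2/r₁ − 1/a_t)] = 5.029 km/s.
First burn Δv₁ = |v_a − v₁| = 3.831 km/s.
Circular speed at r₂: v₂ = √(μ/r₂) = 20.22 km/s.
Transfer-orbit speed at r₂: v_p = √[μ(2/r₂ − 1/a_t)] = 26.19 km/s.
Second burn Δv₂ = |v₂ − v_p| = 5.970 km/s.
Δv = Δv₁ + Δv₂ = 3.831 + 5.970 = 9.801 km/s.

Δv = 9.801 km/s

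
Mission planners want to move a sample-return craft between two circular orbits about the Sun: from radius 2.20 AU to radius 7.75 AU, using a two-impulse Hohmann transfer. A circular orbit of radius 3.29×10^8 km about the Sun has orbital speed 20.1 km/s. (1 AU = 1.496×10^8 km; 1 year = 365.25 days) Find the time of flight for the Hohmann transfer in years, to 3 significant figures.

From the circular-orbit relation v² = μ/r at r = 3.29×10^8 km: μ = v²r = (20.1)² × 3.29×10^8 = 1.32919×10^11 km³/s².
In km: r₁ = 2.20 × 1.496×10^8 = 3.2912×10^8 km; r₂ = 7.75 × 1.496×10^8 = 1.1594×10^9 km.
Transfer-ellipse semi-major axis a_t = (r₁ + r₂)/2 = (3.2912×10^8 + 1.1594×10^9)/2 = 7.4426×10^8 km.
By Kepler's third law the transfer-orbit period is T = 2π√(a_t³/μ), so t = T/2 = 1.7496×10^8 s.
Converting: 1.7496×10^8 s ÷ 3.15576×10^7 s/year (365.25 × 86400) = 5.54 years.

t = 5.54 years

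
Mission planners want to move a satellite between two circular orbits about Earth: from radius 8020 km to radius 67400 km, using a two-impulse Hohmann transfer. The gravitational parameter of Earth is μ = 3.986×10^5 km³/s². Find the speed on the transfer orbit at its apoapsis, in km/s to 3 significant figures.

v = 1.12 km/s

Semi-major axis of the transfer orbit: a_t = (8020 + 67400)/2 = 37710 km.
The apoapsis of the transfer ellipse is at r = 67400 km.
From the vis-viva equation, v = √[μ(2/r − 1/a_t)] = 1.121 km/s.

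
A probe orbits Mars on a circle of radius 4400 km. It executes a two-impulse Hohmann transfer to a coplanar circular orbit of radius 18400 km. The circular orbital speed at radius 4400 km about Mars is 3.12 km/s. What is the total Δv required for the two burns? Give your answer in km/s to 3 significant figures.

From the circular-orbit relation v² = μ/r at r = 4400 km: μ = v²r = (3.12)² × 4400 = 42831.4 km³/s².
The Hohmann ellipse has a_t = (r₁ + r₂)/2 = 11400 km.
Circular speed at r₁: v₁ = √(μ/r₁) = √(42831.4/4400) = 3.1200 km/s.
On the transfer ellipse at r₁, vis-viva equation gives v_p = √[μ(2/r₁ − 1/a_t)] = 3.9638 km/s.
First burn Δv₁ = |v_p − v₁| = 0.8438 km/s.
At r₂, v₂ = √(μ/r₂) = 1.5257 km/s.
Transfer-orbit speed at r₂: v_a = √[μ(2/r₂ − 1/a_t)] = 0.94786 km/s.
Second burn Δv₂ = |v₂ − v_a| = 0.5778 km/s.
Δv = Δv₁ + Δv₂ = 0.8438 + 0.5778 = 1.422 km/s.

Δv = 1.42 km/s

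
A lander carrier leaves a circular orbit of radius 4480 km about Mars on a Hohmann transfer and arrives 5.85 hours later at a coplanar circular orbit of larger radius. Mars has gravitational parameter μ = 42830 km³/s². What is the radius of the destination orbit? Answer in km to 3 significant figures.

r₂ = 20400 km

Transfer time t = 5.85 hours = 21060 s, and t = π√(a_t³/μ).
So a_t = (μ t²/π²)^(1/3) = (42830 × (21060)² / π²)^(1/3) = 12439 km.
Since a_t = (r₁ + r₂)/2, r₂ = 2a_t − r₁ = 2×12439 − 4480 = 20398 km.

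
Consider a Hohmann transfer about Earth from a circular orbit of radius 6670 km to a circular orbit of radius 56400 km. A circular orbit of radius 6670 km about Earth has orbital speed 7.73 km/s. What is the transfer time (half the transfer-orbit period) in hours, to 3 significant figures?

t = 7.74 hours

From the circular-orbit relation v² = μ/r at r = 6670 km: μ = v²r = (7.73)² × 6670 = 3.98552×10^5 km³/s².
The Hohmann ellipse has a_t = (r₁ + r₂)/2 = 31535 km.
Half the transfer-orbit period gives t = π√(a_t³/μ) = 27870 s.
Converting: 27870 s ÷ 3600 s/hour = 7.74 hours.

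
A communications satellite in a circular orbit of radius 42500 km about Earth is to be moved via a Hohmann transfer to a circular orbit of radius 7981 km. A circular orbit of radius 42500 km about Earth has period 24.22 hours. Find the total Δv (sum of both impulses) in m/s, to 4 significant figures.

From Kepler's third law T² = 4π²r³/μ at r = 42500 km, T = 24.22 hours = 24.22 × 3600 s = 87192 s: μ = 4π²r³/T² = 3.98633×10^5 km³/s².
Transfer-ellipse semi-major axis a_t = (r₁ + r₂)/2 = (42500 + 7981)/2 = 25240.5 km.
Circular speed at r₁: v₁ = √(μ/r₁) = √(3.98633×10^5/42500) = 3.06261 km/s.
Transfer-orbit speed at r₁ (vis-viva equation): v_a = √[μ(2/r₁ − 1/a_t)] = 1.72215 km/s.
First burn Δv₁ = |v_a − v₁| = 1.3405 km/s.
At r₂, v₂ = √(μ/r₂) = 7.0674 km/s.
Transfer-orbit speed at r₂: v_p = √[μ(2/r₂ − 1/a_t)] = 9.1707 km/s.
Second burn Δv₂ = |v₂ − v_p| = 2.1033 km/s.
Total Δv = Δv₁ + Δv₂ = 3.444 km/s.

Δv = 3444 m/s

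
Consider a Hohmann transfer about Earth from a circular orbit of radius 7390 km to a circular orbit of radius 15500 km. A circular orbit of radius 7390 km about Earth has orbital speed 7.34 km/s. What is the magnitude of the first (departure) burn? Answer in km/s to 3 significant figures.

From the circular-orbit relation v² = μ/r at r = 7390 km: μ = v²r = (7.34)² × 7390 = 3.98141×10^5 km³/s².
Semi-major axis of the transfer orbit: a_t = (7390 + 15500)/2 = 11445 km.
On the circular orbit at r = 7390 km, v_c = √(μ/r) = 7.340 km/s.
Transfer-orbit speed at the same r (vis-viva, a = a_t): v_t = √[μ(2/r − 1/a_t)] = 8.542 km/s.
Δv₁ = |v_t − v_c| = |8.542 − 7.340| = 1.202 km/s.

Δv₁ = 1.20 km/s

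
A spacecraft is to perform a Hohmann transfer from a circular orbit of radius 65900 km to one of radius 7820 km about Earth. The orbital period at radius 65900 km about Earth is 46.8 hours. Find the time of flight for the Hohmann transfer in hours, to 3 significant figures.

From Kepler's third law T² = 4π²r³/μ at r = 65900 km, T = 46.8 hours = 46.8 × 3600 s = 1.6848×10^5 s: μ = 4π²r³/T² = 3.98033×10^5 km³/s².
Transfer-ellipse semi-major axis a_t = (r₁ + r₂)/2 = (65900 + 7820)/2 = 36860 km.
By Kepler's third law the transfer-orbit period is T = 2π√(a_t³/μ), so t = T/2 = 35240 s.
Converting: 35240 s ÷ 3600 s/hour = 9.79 hours.

t = 9.79 hours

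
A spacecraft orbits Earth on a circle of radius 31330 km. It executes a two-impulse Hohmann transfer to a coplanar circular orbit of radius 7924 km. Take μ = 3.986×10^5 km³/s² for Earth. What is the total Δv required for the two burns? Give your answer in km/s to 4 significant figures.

Δv = 3.169 km/s

Semi-major axis of the transfer orbit: a_t = (31330 + 7924)/2 = 19627 km.
At r₁ the circular-orbit speed is v₁ = √(μ/r₁) = 3.5669 km/s.
Transfer-orbit speed at r₁ (vis-viva): v_a = √[μ(2/r₁ − 1/a_t)] = 2.2664 km/s.
First burn Δv₁ = |v_a − v₁| = 1.3005 km/s.
Circular speed at r₂: v₂ = √(μ/r₂) = 7.0925 km/s.
Transfer-orbit speed at r₂: v_p = √[μ(2/r₂ − 1/a_t)] = 8.9609 km/s.
Second burn Δv₂ = |v₂ − v_p| = 1.8684 km/s.
Δv = Δv₁ + Δv₂ = 1.3005 + 1.8684 = 3.169 km/s.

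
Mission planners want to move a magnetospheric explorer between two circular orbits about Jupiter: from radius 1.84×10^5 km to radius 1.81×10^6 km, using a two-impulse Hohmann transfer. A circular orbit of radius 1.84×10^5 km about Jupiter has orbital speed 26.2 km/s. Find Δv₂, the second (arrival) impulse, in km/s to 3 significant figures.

From the circular-orbit relation v² = μ/r at r = 1.84×10^5 km: μ = v²r = (26.2)² × 1.84×10^5 = 1.26305×10^8 km³/s².
The Hohmann ellipse has a_t = (r₁ + r₂)/2 = 9.970×10^5 km.
On the circular orbit at r = 1.810×10^6 km, v_c = √(μ/r) = 8.354 km/s.
Vis-viva on the transfer ellipse at r = 1.810×10^6 km gives v_t = √[μ(2/r − 1/a_t)] = 3.589 km/s.
Δv₂ = |v_t − v_c| = |3.589 − 8.354| = 4.765 km/s.

Δv₂ = 4.76 km/s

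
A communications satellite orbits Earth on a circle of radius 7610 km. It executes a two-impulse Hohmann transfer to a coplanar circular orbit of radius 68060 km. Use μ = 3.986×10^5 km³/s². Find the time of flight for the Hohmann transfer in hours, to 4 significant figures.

t = 10.17 hours

Transfer-ellipse semi-major axis a_t = (r₁ + r₂)/2 = (7610 + 68060)/2 = 37835 km.
Transfer time t = π√(a_t³/μ) = π√((37835)³ / 3.986×10^5) = 36620 s.
Converting: 36620 s ÷ 3600 s/hour = 10.17 hours.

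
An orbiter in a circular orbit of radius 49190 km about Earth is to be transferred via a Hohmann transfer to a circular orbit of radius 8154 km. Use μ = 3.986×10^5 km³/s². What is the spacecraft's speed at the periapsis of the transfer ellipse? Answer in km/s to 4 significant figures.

Transfer-ellipse semi-major axis a_t = (r₁ + r₂)/2 = (49190 + 8154)/2 = 28672 km.
At periapsis, r = 8154 km.
Applying v² = μ(2/r − 1/a_t): v = 9.158 km/s.

v = 9.158 km/s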